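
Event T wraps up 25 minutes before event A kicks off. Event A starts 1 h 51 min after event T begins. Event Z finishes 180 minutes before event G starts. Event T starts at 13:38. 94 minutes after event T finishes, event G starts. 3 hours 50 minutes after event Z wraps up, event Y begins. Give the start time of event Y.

Event A starts at 13:38 + 111 min = 15:29.
Event T ends at 15:29 − 25 min = 15:04.
Event G starts at 15:04 + 94 min = 16:38.
Event Z ends at 16:38 − 180 min = 13:38.
Event Y starts at 13:38 + 230 min = 17:28.

17:28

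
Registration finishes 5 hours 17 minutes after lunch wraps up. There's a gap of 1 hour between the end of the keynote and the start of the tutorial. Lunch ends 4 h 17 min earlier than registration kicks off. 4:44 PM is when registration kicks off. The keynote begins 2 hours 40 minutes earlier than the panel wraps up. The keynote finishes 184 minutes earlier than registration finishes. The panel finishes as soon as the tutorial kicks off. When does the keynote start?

Lunch ends at 4:44 PM − 257 min = 12:27 PM.
Registration ends at 12:27 PM + 317 min = 5:44 PM.
The keynote ends at 5:44 PM − 184 min = 2:40 PM.
The tutorial starts at 2:40 PM + 60 min = 3:40 PM.
So the panel ends at 3:40 PM.
The keynote starts at 3:40 PM − 160 min = 1:00 PM.

1:00 PM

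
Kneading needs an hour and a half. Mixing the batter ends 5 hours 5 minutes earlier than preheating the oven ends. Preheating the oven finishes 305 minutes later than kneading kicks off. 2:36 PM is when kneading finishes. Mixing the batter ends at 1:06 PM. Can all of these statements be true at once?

Yes

Kneading starts at 2:36 PM − 90 min = 1:06 PM.
Preheating the oven ends at 1:06 PM + 305 min = 6:11 PM.
Mixing the batter ends at 6:11 PM − 305 min = 1:06 PM.
That matches the stated 1:06 PM, so the schedule is consistent.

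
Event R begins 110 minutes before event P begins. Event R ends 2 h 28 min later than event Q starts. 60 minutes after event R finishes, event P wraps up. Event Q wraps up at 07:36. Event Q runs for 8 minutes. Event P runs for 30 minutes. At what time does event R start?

Event Q starts at 07:36 − 8 min = 07:28.
Event R ends at 07:28 + 148 min = 09:56.
Event P ends at 09:56 + 60 min = 10:56.
Event P starts at 10:56 − 30 min = 10:26.
Event R starts at 10:26 − 110 min = 08:36.

08:36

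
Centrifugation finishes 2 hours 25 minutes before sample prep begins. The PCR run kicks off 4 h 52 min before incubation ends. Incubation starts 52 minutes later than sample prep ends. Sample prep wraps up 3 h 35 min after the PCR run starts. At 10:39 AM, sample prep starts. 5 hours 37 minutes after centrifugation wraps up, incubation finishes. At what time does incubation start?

Centrifugation ends at 10:39 AM − 145 min = 8:14 AM.
Incubation ends at 8:14 AM + 337 min = 1:51 PM.
The PCR run starts at 1:51 PM − 292 min = 8:59 AM.
Sample prep ends at 8:59 AM + 215 min = 12:34 PM.
Incubation starts at 12:34 PM + 52 min = 1:26 PM.

1:26 PM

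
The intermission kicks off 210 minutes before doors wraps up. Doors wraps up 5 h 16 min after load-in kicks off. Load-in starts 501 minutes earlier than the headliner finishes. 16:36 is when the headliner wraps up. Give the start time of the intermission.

10:01

Load-in starts at 16:36 − 501 min = 08:15.
Doors ends at 08:15 + 316 min = 13:31.
The intermission starts at 13:31 − 210 min = 10:01.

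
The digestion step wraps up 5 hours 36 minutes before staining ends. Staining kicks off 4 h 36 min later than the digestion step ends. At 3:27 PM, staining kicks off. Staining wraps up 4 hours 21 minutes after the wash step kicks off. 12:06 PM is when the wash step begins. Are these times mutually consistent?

Staining ends at 12:06 PM + 261 min = 4:27 PM.
The digestion step ends at 4:27 PM − 336 min = 10:51 AM.
Staining starts at 10:51 AM + 276 min = 3:27 PM.
That matches the stated 3:27 PM, so the schedule is consistent.

Yes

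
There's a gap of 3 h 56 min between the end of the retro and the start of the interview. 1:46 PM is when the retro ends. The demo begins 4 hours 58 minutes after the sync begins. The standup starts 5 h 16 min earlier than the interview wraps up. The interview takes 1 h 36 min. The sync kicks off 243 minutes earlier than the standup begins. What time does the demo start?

The interview starts at 1:46 PM + 236 min = 5:42 PM.
The interview ends at 5:42 PM + 96 min = 7:18 PM.
The standup starts at 7:18 PM − 316 min = 2:02 PM.
The sync starts at 2:02 PM − 243 min = 9:59 AM.
The demo starts at 9:59 AM + 298 min = 2:57 PM.

2:57 PM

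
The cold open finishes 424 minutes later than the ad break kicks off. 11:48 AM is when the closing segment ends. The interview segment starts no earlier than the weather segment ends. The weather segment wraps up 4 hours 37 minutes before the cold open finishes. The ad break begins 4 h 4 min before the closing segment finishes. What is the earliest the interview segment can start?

The ad break starts at 11:48 AM − 244 min = 7:44 AM.
The cold open ends at 7:44 AM + 424 min = 2:48 PM.
The weather segment ends at 2:48 PM − 277 min = 10:11 AM.
The interview segment is bounded by the weather segment, so the earliest it can start is 10:11 AM.

10:11 AM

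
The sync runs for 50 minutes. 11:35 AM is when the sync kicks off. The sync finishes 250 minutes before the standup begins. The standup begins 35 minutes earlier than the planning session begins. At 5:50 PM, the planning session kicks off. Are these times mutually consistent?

No

The standup starts at 5:50 PM − 35 min = 5:15 PM.
The sync ends at 5:15 PM − 250 min = 1:05 PM.
The sync starts at 1:05 PM − 50 min = 12:15 PM.
But the sync is also said to start at 11:35 AM — a 40-minute conflict.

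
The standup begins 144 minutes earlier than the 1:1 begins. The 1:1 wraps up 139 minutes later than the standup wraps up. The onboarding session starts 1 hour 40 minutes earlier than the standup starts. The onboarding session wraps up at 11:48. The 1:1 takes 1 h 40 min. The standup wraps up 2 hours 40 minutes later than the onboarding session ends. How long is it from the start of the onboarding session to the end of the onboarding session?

The standup ends at 11:48 + 160 min = 14:28.
The 1:1 ends at 14:28 + 139 min = 16:47.
The 1:1 starts at 16:47 − 100 min = 15:07.
The standup starts at 15:07 − 144 min = 12:43.
The onboarding session starts at 12:43 − 100 min = 11:03.
From 11:03 to 11:48 is 45 minutes.

45 minutes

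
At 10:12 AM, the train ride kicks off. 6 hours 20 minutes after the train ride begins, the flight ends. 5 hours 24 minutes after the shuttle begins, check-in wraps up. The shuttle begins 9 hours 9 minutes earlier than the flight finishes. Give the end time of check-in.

12:47 PM

The flight ends at 10:12 AM + 380 min = 4:32 PM.
The shuttle starts at 4:32 PM − 549 min = 7:23 AM.
Check-in ends at 7:23 AM + 324 min = 12:47 PM.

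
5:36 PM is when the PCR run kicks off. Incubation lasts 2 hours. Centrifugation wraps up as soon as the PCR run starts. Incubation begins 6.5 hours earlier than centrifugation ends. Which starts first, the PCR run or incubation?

incubation

Centrifugation ends at 5:36 PM.
Incubation starts at 5:36 PM − 390 min = 11:06 AM.
The PCR run starts at 5:36 PM and incubation starts at 11:06 AM, so incubation is first.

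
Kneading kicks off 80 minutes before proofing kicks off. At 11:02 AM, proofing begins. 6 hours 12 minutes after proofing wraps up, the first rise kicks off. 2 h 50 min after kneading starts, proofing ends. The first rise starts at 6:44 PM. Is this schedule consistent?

Yes

Kneading starts at 11:02 AM − 80 min = 9:42 AM.
Proofing ends at 9:42 AM + 170 min = 12:32 PM.
The first rise starts at 12:32 PM + 372 min = 6:44 PM.
That matches the stated 6:44 PM, so the schedule is consistent.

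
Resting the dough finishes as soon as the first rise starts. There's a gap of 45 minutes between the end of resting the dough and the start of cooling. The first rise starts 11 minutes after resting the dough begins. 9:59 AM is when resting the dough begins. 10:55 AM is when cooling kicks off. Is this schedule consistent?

The first rise starts at 9:59 AM + 11 min = 10:10 AM.
So resting the dough ends at 10:10 AM.
Cooling starts at 10:10 AM + 45 min = 10:55 AM.
That matches the stated 10:55 AM, so the schedule is consistent.

Yes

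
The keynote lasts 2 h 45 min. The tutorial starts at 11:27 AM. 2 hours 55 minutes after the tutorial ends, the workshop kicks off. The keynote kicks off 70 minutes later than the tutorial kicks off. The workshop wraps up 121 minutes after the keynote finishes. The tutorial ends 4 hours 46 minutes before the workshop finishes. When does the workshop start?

3:32 PM

The keynote starts at 11:27 AM + 70 min = 12:37 PM.
The keynote ends at 12:37 PM + 165 min = 3:22 PM.
The workshop ends at 3:22 PM + 121 min = 5:23 PM.
The tutorial ends at 5:23 PM − 286 min = 12:37 PM.
The workshop starts at 12:37 PM + 175 min = 3:32 PM.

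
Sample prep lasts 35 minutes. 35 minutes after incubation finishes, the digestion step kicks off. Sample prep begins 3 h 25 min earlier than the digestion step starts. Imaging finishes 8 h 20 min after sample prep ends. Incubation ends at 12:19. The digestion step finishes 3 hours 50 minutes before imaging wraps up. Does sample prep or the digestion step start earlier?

The digestion step starts at 12:19 + 35 min = 12:54.
Sample prep starts at 12:54 − 205 min = 09:29.
Sample prep starts at 09:29 and the digestion step starts at 12:54, so sample prep is first.

sample prep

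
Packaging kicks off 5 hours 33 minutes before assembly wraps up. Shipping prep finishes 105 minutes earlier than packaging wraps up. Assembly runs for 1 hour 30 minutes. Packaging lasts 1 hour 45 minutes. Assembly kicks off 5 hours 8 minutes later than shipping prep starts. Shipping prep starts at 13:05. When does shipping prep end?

Assembly starts at 13:05 + 308 min = 18:13.
Assembly ends at 18:13 + 90 min = 19:43.
Packaging starts at 19:43 − 333 min = 14:10.
Packaging ends at 14:10 + 105 min = 15:55.
Shipping prep ends at 15:55 − 105 min = 14:10.

14:10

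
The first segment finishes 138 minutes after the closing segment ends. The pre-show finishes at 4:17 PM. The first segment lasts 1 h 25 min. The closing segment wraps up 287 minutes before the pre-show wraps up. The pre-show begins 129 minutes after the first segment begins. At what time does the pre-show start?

The closing segment ends at 4:17 PM − 287 min = 11:30 AM.
The first segment ends at 11:30 AM + 138 min = 1:48 PM.
The first segment starts at 1:48 PM − 85 min = 12:23 PM.
The pre-show starts at 12:23 PM + 129 min = 2:32 PM.

2:32 PM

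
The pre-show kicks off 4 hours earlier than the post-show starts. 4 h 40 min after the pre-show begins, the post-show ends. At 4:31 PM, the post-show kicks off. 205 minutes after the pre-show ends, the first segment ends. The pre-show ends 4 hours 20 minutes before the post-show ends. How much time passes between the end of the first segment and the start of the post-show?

The pre-show starts at 4:31 PM − 240 min = 12:31 PM.
The post-show ends at 12:31 PM + 280 min = 5:11 PM.
The pre-show ends at 5:11 PM − 260 min = 12:51 PM.
The first segment ends at 12:51 PM + 205 min = 4:16 PM.
From 4:16 PM to 4:31 PM is 15 minutes.

15 minutes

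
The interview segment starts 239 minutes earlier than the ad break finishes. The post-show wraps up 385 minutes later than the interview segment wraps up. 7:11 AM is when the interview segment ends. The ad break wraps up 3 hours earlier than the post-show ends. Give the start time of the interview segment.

The post-show ends at 7:11 AM + 385 min = 1:36 PM.
The ad break ends at 1:36 PM − 180 min = 10:36 AM.
The interview segment starts at 10:36 AM − 239 min = 6:37 AM.

6:37 AM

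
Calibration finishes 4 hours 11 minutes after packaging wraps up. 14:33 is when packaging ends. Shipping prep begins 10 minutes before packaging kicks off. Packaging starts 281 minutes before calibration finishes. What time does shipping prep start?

13:53

Calibration ends at 14:33 + 251 min = 18:44.
Packaging starts at 18:44 − 281 min = 14:03.
Shipping prep starts at 14:03 − 10 min = 13:53.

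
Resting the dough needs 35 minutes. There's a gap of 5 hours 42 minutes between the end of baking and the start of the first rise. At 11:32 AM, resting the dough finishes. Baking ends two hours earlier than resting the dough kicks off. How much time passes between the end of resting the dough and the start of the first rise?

Resting the dough starts at 11:32 AM − 35 min = 10:57 AM.
Baking ends at 10:57 AM − 120 min = 8:57 AM.
The first rise starts at 8:57 AM + 342 min = 2:39 PM.
From 11:32 AM to 2:39 PM is 3 hours 7 minutes.

3 hours 7 minutes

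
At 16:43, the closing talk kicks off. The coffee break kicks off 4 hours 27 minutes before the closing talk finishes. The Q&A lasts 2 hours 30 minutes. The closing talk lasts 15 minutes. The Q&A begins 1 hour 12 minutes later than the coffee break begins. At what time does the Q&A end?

16:13

The closing talk ends at 16:43 + 15 min = 16:58.
The coffee break starts at 16:58 − 267 min = 12:31.
The Q&A starts at 12:31 + 72 min = 13:43.
The Q&A ends at 13:43 + 150 min = 16:13.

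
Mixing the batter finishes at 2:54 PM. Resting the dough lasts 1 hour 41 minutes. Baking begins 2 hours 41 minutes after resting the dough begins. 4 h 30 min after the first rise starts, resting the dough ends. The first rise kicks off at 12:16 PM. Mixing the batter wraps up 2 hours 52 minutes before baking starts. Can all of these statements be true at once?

Resting the dough ends at 12:16 PM + 270 min = 4:46 PM.
Resting the dough starts at 4:46 PM − 101 min = 3:05 PM.
Baking starts at 3:05 PM + 161 min = 5:46 PM.
Mixing the batter ends at 5:46 PM − 172 min = 2:54 PM.
That matches the stated 2:54 PM, so the schedule is consistent.

Yes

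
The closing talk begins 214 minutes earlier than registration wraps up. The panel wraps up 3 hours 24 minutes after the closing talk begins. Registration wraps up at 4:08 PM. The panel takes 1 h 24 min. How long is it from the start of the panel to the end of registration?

1 h 34 min

The closing talk starts at 4:08 PM − 214 min = 12:34 PM.
The panel ends at 12:34 PM + 204 min = 3:58 PM.
The panel starts at 3:58 PM − 84 min = 2:34 PM.
From 2:34 PM to 4:08 PM is 1 h 34 min.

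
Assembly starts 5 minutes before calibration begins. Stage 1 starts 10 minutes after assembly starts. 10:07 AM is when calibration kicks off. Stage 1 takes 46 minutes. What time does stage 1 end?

Assembly starts at 10:07 AM − 5 min = 10:02 AM.
Stage 1 starts at 10:02 AM + 10 min = 10:12 AM.
Stage 1 ends at 10:12 AM + 46 min = 10:58 AM.

10:58 AM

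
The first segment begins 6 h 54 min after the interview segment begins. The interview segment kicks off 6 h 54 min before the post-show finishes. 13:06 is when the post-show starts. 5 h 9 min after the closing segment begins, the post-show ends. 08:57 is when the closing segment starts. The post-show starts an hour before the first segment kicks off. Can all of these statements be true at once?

The post-show ends at 08:57 + 309 min = 14:06.
The interview segment starts at 14:06 − 414 min = 07:12.
The first segment starts at 07:12 + 414 min = 14:06.
The post-show starts at 14:06 − 60 min = 13:06.
That matches the stated 13:06, so the schedule is consistent.

Yes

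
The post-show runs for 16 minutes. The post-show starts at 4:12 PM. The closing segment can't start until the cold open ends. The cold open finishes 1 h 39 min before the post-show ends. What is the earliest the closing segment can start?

2:49 PM

The post-show ends at 4:12 PM + 16 min = 4:28 PM.
The cold open ends at 4:28 PM − 99 min = 2:49 PM.
The closing segment is bounded by the cold open, so the earliest it can start is 2:49 PM.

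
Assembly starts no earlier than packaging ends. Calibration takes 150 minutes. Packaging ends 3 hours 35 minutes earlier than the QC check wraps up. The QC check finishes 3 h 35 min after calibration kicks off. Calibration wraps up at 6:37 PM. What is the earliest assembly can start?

Calibration starts at 6:37 PM − 150 min = 4:07 PM.
The QC check ends at 4:07 PM + 215 min = 7:42 PM.
Packaging ends at 7:42 PM − 215 min = 4:07 PM.
Assembly is bounded by packaging, so the earliest it can start is 4:07 PM.

4:07 PM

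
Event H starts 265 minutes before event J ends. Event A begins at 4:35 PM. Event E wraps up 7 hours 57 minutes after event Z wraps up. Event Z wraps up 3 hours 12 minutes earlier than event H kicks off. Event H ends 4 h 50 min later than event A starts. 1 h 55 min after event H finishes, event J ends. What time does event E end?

11:40 PM

Event H ends at 4:35 PM + 290 min = 9:25 PM.
Event J ends at 9:25 PM + 115 min = 11:20 PM.
Event H starts at 11:20 PM − 265 min = 6:55 PM.
Event Z ends at 6:55 PM − 192 min = 3:43 PM.
Event E ends at 3:43 PM + 477 min = 11:40 PM.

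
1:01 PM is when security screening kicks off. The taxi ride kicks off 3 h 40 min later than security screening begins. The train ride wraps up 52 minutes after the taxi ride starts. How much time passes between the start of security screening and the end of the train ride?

The taxi ride starts at 1:01 PM + 220 min = 4:41 PM.
The train ride ends at 4:41 PM + 52 min = 5:33 PM.
From 1:01 PM to 5:33 PM is 4 h 32 min.

4 h 32 min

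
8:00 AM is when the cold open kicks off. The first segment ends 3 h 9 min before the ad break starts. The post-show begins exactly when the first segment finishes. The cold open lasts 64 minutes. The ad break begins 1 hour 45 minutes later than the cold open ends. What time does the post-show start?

The cold open ends at 8:00 AM + 64 min = 9:04 AM.
The ad break starts at 9:04 AM + 105 min = 10:49 AM.
The first segment ends at 10:49 AM − 189 min = 7:40 AM.
So the post-show starts at 7:40 AM.

7:40 AM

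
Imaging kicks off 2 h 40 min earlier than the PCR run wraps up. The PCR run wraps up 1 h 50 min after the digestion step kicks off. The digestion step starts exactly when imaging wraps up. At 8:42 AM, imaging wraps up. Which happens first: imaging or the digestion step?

The digestion step starts at 8:42 AM.
The PCR run ends at 8:42 AM + 110 min = 10:32 AM.
Imaging starts at 10:32 AM − 160 min = 7:52 AM.
Imaging starts at 7:52 AM and the digestion step starts at 8:42 AM, so imaging is first.

imaging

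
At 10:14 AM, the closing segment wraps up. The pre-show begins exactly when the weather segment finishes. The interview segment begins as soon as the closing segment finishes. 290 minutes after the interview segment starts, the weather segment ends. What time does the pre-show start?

The interview segment starts at 10:14 AM.
The weather segment ends at 10:14 AM + 290 min = 3:04 PM.
So the pre-show starts at 3:04 PM.

3:04 PM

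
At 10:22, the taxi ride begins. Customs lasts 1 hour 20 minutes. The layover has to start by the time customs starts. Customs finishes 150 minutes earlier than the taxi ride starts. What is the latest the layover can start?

Customs ends at 10:22 − 150 min = 07:52.
Customs starts at 07:52 − 80 min = 06:32.
The layover is bounded by customs, so the latest it can start is 06:32.

06:32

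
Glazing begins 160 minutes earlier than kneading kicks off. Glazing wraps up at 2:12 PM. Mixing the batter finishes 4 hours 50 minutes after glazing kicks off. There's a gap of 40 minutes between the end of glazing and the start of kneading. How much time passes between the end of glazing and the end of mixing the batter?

Kneading starts at 2:12 PM + 40 min = 2:52 PM.
Glazing starts at 2:52 PM − 160 min = 12:12 PM.
Mixing the batter ends at 12:12 PM + 290 min = 5:02 PM.
From 2:12 PM to 5:02 PM is 170 minutes.

170 minutes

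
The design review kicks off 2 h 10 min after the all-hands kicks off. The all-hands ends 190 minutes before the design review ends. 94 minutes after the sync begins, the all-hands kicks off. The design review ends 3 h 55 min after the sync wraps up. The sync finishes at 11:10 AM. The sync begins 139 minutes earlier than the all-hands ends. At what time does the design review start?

The design review ends at 11:10 AM + 235 min = 3:05 PM.
The all-hands ends at 3:05 PM − 190 min = 11:55 AM.
The sync starts at 11:55 AM − 139 min = 9:36 AM.
The all-hands starts at 9:36 AM + 94 min = 11:10 AM.
The design review starts at 11:10 AM + 130 min = 1:20 PM.

1:20 PM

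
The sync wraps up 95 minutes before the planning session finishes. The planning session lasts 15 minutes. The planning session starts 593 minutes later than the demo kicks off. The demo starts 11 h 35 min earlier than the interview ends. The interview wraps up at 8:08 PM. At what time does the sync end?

5:06 PM

The demo starts at 8:08 PM − 695 min = 8:33 AM.
The planning session starts at 8:33 AM + 593 min = 6:26 PM.
The planning session ends at 6:26 PM + 15 min = 6:41 PM.
The sync ends at 6:41 PM − 95 min = 5:06 PM.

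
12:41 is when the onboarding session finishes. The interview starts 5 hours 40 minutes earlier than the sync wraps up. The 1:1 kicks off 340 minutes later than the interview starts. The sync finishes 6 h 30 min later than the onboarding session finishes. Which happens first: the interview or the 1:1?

the interview

The sync ends at 12:41 + 390 min = 19:11.
The interview starts at 19:11 − 340 min = 13:31.
The 1:1 starts at 13:31 + 340 min = 19:11.
The interview starts at 13:31 and the 1:1 starts at 19:11, so the interview is first.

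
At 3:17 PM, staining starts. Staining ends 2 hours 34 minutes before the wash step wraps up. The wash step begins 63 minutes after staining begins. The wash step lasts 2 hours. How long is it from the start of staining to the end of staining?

The wash step starts at 3:17 PM + 63 min = 4:20 PM.
The wash step ends at 4:20 PM + 120 min = 6:20 PM.
Staining ends at 6:20 PM − 154 min = 3:46 PM.
From 3:17 PM to 3:46 PM is 29 minutes.

29 minutes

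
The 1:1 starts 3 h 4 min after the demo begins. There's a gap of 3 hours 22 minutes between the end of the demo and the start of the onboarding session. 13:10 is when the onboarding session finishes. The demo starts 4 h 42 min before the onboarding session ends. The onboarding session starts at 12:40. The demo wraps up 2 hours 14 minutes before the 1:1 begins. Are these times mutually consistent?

The demo starts at 13:10 − 282 min = 08:28.
The 1:1 starts at 08:28 + 184 min = 11:32.
The demo ends at 11:32 − 134 min = 09:18.
The onboarding session starts at 09:18 + 202 min = 12:40.
That matches the stated 12:40, so the schedule is consistent.

Yes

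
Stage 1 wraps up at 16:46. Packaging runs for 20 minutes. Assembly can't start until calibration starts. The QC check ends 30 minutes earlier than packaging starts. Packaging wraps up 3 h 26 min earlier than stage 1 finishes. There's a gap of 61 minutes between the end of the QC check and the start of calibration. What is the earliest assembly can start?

13:31

Packaging ends at 16:46 − 206 min = 13:20.
Packaging starts at 13:20 − 20 min = 13:00.
The QC check ends at 13:00 − 30 min = 12:30.
Calibration starts at 12:30 + 61 min = 13:31.
Assembly is bounded by calibration, so the earliest it can start is 13:31.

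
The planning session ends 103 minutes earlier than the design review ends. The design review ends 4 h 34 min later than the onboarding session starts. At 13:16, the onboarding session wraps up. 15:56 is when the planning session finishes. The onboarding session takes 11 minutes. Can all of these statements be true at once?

The onboarding session starts at 13:16 − 11 min = 13:05.
The design review ends at 13:05 + 274 min = 17:39.
The planning session ends at 17:39 − 103 min = 15:56.
That matches the stated 15:56, so the schedule is consistent.

Yes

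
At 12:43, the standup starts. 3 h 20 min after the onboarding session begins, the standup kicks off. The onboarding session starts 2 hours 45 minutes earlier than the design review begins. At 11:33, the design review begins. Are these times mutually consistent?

The onboarding session starts at 11:33 − 165 min = 08:48.
The standup starts at 08:48 + 200 min = 12:08.
But the standup is also said to start at 12:43 — a 35-minute conflict.

No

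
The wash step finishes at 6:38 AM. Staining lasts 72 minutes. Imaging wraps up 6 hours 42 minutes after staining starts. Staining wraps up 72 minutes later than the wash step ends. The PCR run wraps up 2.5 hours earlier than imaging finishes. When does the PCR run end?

10:50 AM

Staining ends at 6:38 AM + 72 min = 7:50 AM.
Staining starts at 7:50 AM − 72 min = 6:38 AM.
Imaging ends at 6:38 AM + 402 min = 1:20 PM.
The PCR run ends at 1:20 PM − 150 min = 10:50 AM.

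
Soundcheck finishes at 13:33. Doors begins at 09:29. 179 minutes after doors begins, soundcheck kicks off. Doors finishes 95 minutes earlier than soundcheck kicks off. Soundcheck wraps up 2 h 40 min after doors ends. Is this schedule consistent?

Yes

Soundcheck starts at 09:29 + 179 min = 12:28.
Doors ends at 12:28 − 95 min = 10:53.
Soundcheck ends at 10:53 + 160 min = 13:33.
That matches the stated 13:33, so the schedule is consistent.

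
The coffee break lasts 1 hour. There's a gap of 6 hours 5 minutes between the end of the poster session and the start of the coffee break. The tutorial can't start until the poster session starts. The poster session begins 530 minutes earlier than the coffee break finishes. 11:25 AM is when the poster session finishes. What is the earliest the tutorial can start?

The coffee break starts at 11:25 AM + 365 min = 5:30 PM.
The coffee break ends at 5:30 PM + 60 min = 6:30 PM.
The poster session starts at 6:30 PM − 530 min = 9:40 AM.
The tutorial is bounded by the poster session, so the earliest it can start is 9:40 AM.

9:40 AM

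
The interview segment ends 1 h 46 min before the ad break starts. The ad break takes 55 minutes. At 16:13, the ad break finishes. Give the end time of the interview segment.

The ad break starts at 16:13 − 55 min = 15:18.
The interview segment ends at 15:18 − 106 min = 13:32.

13:32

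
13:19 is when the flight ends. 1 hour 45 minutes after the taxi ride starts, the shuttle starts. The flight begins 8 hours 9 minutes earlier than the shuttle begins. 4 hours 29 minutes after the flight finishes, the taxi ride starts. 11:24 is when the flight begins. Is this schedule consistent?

The taxi ride starts at 13:19 + 269 min = 17:48.
The shuttle starts at 17:48 + 105 min = 19:33.
The flight starts at 19:33 − 489 min = 11:24.
That matches the stated 11:24, so the schedule is consistent.

Yes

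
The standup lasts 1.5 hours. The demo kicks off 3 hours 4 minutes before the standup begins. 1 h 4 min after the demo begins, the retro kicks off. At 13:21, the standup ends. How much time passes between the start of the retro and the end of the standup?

The standup starts at 13:21 − 90 min = 11:51.
The demo starts at 11:51 − 184 min = 08:47.
The retro starts at 08:47 + 64 min = 09:51.
From 09:51 to 13:21 is 3 hours 30 minutes.

3 hours 30 minutes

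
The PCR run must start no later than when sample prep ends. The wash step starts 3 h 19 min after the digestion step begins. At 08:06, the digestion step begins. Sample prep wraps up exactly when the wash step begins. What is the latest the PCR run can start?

11:25

The wash step starts at 08:06 + 199 min = 11:25.
So sample prep ends at 11:25.
The PCR run is bounded by sample prep, so the latest it can start is 11:25.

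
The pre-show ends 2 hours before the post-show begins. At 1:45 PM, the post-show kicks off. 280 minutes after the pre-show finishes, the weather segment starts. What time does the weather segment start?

4:25 PM

The pre-show ends at 1:45 PM − 120 min = 11:45 AM.
The weather segment starts at 11:45 AM + 280 min = 4:25 PM.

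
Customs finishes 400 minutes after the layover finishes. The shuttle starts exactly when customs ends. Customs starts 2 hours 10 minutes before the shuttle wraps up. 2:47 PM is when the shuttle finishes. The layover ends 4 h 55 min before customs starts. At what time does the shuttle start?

2:22 PM

Customs starts at 2:47 PM − 130 min = 12:37 PM.
The layover ends at 12:37 PM − 295 min = 7:42 AM.
Customs ends at 7:42 AM + 400 min = 2:22 PM.
So the shuttle starts at 2:22 PM.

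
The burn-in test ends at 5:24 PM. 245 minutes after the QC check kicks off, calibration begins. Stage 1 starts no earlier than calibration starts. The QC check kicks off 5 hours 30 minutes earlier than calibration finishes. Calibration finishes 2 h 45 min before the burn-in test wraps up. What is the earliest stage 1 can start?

1:14 PM

Calibration ends at 5:24 PM − 165 min = 2:39 PM.
The QC check starts at 2:39 PM − 330 min = 9:09 AM.
Calibration starts at 9:09 AM + 245 min = 1:14 PM.
Stage 1 is bounded by calibration, so the earliest it can start is 1:14 PM.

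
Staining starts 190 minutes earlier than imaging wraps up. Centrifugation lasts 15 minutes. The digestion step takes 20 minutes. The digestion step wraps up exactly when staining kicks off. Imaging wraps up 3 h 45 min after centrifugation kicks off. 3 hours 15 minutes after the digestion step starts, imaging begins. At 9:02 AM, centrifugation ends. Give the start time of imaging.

12:17 PM

Centrifugation starts at 9:02 AM − 15 min = 8:47 AM.
Imaging ends at 8:47 AM + 225 min = 12:32 PM.
Staining starts at 12:32 PM − 190 min = 9:22 AM.
So the digestion step ends at 9:22 AM.
The digestion step starts at 9:22 AM − 20 min = 9:02 AM.
Imaging starts at 9:02 AM + 195 min = 12:17 PM.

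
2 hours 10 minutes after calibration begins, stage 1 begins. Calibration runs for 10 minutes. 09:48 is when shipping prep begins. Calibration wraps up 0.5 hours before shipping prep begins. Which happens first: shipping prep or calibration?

Calibration ends at 09:48 − 30 min = 09:18.
Calibration starts at 09:18 − 10 min = 09:08.
Shipping prep starts at 09:48 and calibration starts at 09:08, so calibration is first.

calibration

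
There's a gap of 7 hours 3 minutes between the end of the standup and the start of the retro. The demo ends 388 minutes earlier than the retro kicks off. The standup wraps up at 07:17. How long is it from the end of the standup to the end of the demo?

35 minutes

The retro starts at 07:17 + 423 min = 14:20.
The demo ends at 14:20 − 388 min = 07:52.
From 07:17 to 07:52 is 35 minutes.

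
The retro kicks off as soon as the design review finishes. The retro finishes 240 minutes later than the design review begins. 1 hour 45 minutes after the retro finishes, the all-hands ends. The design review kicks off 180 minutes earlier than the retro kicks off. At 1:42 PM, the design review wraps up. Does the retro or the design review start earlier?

the design review

The retro starts at 1:42 PM.
The design review starts at 1:42 PM − 180 min = 10:42 AM.
The retro starts at 1:42 PM and the design review starts at 10:42 AM, so the design review is first.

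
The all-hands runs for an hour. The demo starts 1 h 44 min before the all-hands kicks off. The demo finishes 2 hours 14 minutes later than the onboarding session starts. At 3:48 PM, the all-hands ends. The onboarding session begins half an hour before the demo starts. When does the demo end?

The all-hands starts at 3:48 PM − 60 min = 2:48 PM.
The demo starts at 2:48 PM − 104 min = 1:04 PM.
The onboarding session starts at 1:04 PM − 30 min = 12:34 PM.
The demo ends at 12:34 PM + 134 min = 2:48 PM.

2:48 PM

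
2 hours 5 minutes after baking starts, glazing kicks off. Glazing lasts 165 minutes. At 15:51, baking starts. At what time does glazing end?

20:41

Glazing starts at 15:51 + 125 min = 17:56.
Glazing ends at 17:56 + 165 min = 20:41.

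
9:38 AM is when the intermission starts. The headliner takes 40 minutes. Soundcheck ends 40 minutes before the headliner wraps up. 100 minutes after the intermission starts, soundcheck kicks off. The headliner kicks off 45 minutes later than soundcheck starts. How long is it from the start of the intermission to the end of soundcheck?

2 h 25 min

Soundcheck starts at 9:38 AM + 100 min = 11:18 AM.
The headliner starts at 11:18 AM + 45 min = 12:03 PM.
The headliner ends at 12:03 PM + 40 min = 12:43 PM.
Soundcheck ends at 12:43 PM − 40 min = 12:03 PM.
From 9:38 AM to 12:03 PM is 2 h 25 min.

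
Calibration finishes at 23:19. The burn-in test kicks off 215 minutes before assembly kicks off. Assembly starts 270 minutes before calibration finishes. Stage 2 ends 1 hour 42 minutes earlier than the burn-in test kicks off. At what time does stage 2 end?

Assembly starts at 23:19 − 270 min = 18:49.
The burn-in test starts at 18:49 − 215 min = 15:14.
Stage 2 ends at 15:14 − 102 min = 13:32.

13:32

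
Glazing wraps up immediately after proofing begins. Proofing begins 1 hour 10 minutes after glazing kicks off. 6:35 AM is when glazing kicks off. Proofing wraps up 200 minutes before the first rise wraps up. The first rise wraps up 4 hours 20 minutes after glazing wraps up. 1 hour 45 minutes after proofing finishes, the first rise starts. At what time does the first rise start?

10:30 AM

Proofing starts at 6:35 AM + 70 min = 7:45 AM.
So glazing ends at 7:45 AM.
The first rise ends at 7:45 AM + 260 min = 12:05 PM.
Proofing ends at 12:05 PM − 200 min = 8:45 AM.
The first rise starts at 8:45 AM + 105 min = 10:30 AM.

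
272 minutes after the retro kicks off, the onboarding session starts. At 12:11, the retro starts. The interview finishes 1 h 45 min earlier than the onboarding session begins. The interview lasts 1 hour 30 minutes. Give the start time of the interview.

13:28

The onboarding session starts at 12:11 + 272 min = 16:43.
The interview ends at 16:43 − 105 min = 14:58.
The interview starts at 14:58 − 90 min = 13:28.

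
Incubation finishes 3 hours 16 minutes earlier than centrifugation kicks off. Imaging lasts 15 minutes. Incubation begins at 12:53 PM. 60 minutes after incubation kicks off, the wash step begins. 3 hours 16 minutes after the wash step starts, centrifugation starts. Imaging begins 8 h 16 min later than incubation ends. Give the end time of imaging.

The wash step starts at 12:53 PM + 60 min = 1:53 PM.
Centrifugation starts at 1:53 PM + 196 min = 5:09 PM.
Incubation ends at 5:09 PM − 196 min = 1:53 PM.
Imaging starts at 1:53 PM + 496 min = 10:09 PM.
Imaging ends at 10:09 PM + 15 min = 10:24 PM.

10:24 PM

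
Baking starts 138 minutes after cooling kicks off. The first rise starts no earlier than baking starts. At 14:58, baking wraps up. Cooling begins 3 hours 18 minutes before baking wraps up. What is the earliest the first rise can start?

Cooling starts at 14:58 − 198 min = 11:40.
Baking starts at 11:40 + 138 min = 13:58.
The first rise is bounded by baking, so the earliest it can start is 13:58.

13:58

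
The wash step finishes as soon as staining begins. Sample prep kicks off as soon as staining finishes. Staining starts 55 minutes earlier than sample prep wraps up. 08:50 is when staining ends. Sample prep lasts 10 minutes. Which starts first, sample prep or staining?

staining

Sample prep starts at 08:50.
Sample prep ends at 08:50 + 10 min = 09:00.
Staining starts at 09:00 − 55 min = 08:05.
Sample prep starts at 08:50 and staining starts at 08:05, so staining is first.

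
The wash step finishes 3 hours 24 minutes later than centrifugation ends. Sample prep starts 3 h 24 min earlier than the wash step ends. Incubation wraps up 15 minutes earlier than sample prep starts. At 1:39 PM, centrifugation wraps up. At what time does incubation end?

The wash step ends at 1:39 PM + 204 min = 5:03 PM.
Sample prep starts at 5:03 PM − 204 min = 1:39 PM.
Incubation ends at 1:39 PM − 15 min = 1:24 PM.

1:24 PM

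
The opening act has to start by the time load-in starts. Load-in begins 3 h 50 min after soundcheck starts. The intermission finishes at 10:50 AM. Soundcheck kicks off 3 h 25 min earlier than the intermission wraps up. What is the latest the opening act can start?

Soundcheck starts at 10:50 AM − 205 min = 7:25 AM.
Load-in starts at 7:25 AM + 230 min = 11:15 AM.
The opening act is bounded by load-in, so the latest it can start is 11:15 AM.

11:15 AM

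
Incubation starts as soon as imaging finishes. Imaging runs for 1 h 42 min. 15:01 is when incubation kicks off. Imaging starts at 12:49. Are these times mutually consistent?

Imaging ends at 12:49 + 102 min = 14:31.
So incubation starts at 14:31.
But incubation is also said to start at 15:01 — a 30-minute conflict.

No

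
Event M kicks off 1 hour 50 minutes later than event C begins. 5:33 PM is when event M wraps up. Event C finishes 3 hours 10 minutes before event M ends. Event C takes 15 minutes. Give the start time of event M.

Event C ends at 5:33 PM − 190 min = 2:23 PM.
Event C starts at 2:23 PM − 15 min = 2:08 PM.
Event M starts at 2:08 PM + 110 min = 3:58 PM.

3:58 PM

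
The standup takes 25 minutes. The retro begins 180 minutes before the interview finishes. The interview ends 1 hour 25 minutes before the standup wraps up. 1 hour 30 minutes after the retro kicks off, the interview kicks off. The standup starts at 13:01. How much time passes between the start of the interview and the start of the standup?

150 minutes

The standup ends at 13:01 + 25 min = 13:26.
The interview ends at 13:26 − 85 min = 12:01.
The retro starts at 12:01 − 180 min = 09:01.
The interview starts at 09:01 + 90 min = 10:31.
From 10:31 to 13:01 is 150 minutes.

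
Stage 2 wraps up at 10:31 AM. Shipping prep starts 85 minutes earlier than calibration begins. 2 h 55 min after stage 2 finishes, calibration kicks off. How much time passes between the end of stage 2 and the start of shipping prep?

Calibration starts at 10:31 AM + 175 min = 1:26 PM.
Shipping prep starts at 1:26 PM − 85 min = 12:01 PM.
From 10:31 AM to 12:01 PM is 1.5 hours.

1.5 hours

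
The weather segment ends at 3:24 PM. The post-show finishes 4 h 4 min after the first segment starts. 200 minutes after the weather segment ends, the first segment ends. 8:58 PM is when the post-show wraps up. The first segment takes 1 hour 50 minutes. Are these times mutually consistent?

The first segment ends at 3:24 PM + 200 min = 6:44 PM.
The first segment starts at 6:44 PM − 110 min = 4:54 PM.
The post-show ends at 4:54 PM + 244 min = 8:58 PM.
That matches the stated 8:58 PM, so the schedule is consistent.

Yes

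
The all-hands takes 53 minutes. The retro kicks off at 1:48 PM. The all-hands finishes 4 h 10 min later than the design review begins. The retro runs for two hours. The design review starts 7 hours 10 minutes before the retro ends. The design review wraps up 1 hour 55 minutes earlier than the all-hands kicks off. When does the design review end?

10:00 AM

The retro ends at 1:48 PM + 120 min = 3:48 PM.
The design review starts at 3:48 PM − 430 min = 8:38 AM.
The all-hands ends at 8:38 AM + 250 min = 12:48 PM.
The all-hands starts at 12:48 PM − 53 min = 11:55 AM.
The design review ends at 11:55 AM − 115 min = 10:00 AM.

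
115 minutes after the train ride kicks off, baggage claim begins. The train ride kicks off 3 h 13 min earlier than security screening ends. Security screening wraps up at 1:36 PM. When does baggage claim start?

12:18 PM

The train ride starts at 1:36 PM − 193 min = 10:23 AM.
Baggage claim starts at 10:23 AM + 115 min = 12:18 PM.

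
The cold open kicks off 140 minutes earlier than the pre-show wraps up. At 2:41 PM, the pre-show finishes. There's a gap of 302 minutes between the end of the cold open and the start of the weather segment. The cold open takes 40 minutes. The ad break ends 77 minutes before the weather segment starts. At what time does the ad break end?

The cold open starts at 2:41 PM − 140 min = 12:21 PM.
The cold open ends at 12:21 PM + 40 min = 1:01 PM.
The weather segment starts at 1:01 PM + 302 min = 6:03 PM.
The ad break ends at 6:03 PM − 77 min = 4:46 PM.

4:46 PM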